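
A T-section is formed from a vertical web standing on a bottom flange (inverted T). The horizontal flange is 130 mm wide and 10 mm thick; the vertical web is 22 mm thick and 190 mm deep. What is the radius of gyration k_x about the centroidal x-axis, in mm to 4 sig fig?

k_x ≈ 64.08 mm

Treat the section as a set of non-overlapping primitives; coordinates are from the bounding-box lower-left.
Flange: 130 × 10, A = 1 300 mm², y = 5 mm, Ī = 10833.3 mm⁴.
Web: 22 × 190, A = 4 180 mm², y = 105 mm, Ī = 12 574 833 mm⁴.
Centroid: ȳ = ΣA·y / ΣA = 81.2774 mm.
Transfer each piece to the centroidal x-axis using Ī + A·d² with d = y − 81.2774:
  flange: d = -76.2774 mm → contributes +7 574 542 mm⁴
  web: d = 23.7226 mm → contributes +14 927 183 mm⁴
Total I = 22 501 725 mm⁴.
Radius of gyration: k = √(I/A) = √(22 501 725 / 5 480) = 64.0793 mm.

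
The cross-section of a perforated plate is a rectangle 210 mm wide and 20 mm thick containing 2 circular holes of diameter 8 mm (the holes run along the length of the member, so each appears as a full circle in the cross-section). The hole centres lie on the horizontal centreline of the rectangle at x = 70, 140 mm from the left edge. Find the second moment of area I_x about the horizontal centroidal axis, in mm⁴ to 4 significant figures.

I_x ≈ 1.396 × 10⁵ mm⁴

Treat the section as a set of non-overlapping primitives; coordinates are from the bounding-box lower-left.
Plate: 210 × 20, A = 4 200 mm², y = 10 mm, Ī = 140 000 mm⁴.
Hole 1 (subtracted): ⌀8, A = 50.2655 mm², y = 10 mm, Ī = 201.062 mm⁴.
Hole 2 (subtracted): ⌀8, A = 50.2655 mm², y = 10 mm, Ī = 201.062 mm⁴.
By symmetry the centroid is at mid-height, ȳ = 10 mm.
All pieces are centred on the horizontal centroidal axis, so I = ΣĪ (holes subtracted) = 139 598 mm⁴.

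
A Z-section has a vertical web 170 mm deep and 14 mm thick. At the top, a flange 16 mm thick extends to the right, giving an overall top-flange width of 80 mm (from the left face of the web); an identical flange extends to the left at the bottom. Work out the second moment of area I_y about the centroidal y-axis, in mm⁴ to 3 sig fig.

Treat the section as a set of non-overlapping primitives; coordinates are from the bounding-box lower-left.
Web: 14 × 170, A = 2 380 mm², x = 73 mm, Ī = 38 873 mm⁴.
Top flange (beyond web): 66 × 16, A = 1 056 mm², x = 113 mm, Ī = 383 328 mm⁴.
Bottom flange (beyond web): 66 × 16, A = 1 056 mm², x = 33 mm, Ī = 383 328 mm⁴.
Centroid: x̄ = ΣA·x / ΣA = 73 mm.
Transfer each piece to the centroidal y-axis using Ī + A·d² with d = x − 73:
  web: d = 0 mm → contributes +38 873 mm⁴
  top flange (beyond web): d = 40 mm → contributes +2 072 928 mm⁴
  bottom flange (beyond web): d = -40 mm → contributes +2 072 928 mm⁴
Total I = 4 184 729 mm⁴.

I_y ≈ 4.18 × 10⁶ mm⁴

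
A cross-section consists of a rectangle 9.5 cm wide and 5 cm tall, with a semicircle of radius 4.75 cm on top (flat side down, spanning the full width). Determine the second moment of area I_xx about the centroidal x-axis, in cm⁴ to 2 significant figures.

Treat the section as a set of non-overlapping primitives; coordinates are from the bounding-box lower-left.
Rectangular body: 9.5 × 5, A = 47.5 cm², y = 2.5 cm, Ī = 98.96 cm⁴.
Semicircular cap: semicircle r = 4.75, A = 35.44 cm², y = 7.016 cm, Ī = 55.87 cm⁴.
Centroid: ȳ = ΣA·y / ΣA = 4.43 cm.
Transfer each piece to the centroidal x-axis using Ī + A·d² with d = y − 4.43:
  rectangular body: d = -1.93 cm → contributes +275.8 cm⁴
  semicircular cap: d = 2.586 cm → contributes +292.9 cm⁴
Total I = 568.8 cm⁴.

I_xx ≈ 570 cm⁴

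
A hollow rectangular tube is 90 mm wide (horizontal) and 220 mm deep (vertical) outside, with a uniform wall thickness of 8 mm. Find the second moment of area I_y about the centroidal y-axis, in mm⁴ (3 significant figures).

Split into non-overlapping primitives; take the origin at the lower-left of the bounding box.
Outer rectangle: 90 × 220, A = 19 800 mm², x = 45 mm, Ī = 13 365 000 mm⁴.
Inner void (subtracted): 74 × 204, A = 15 096 mm², x = 45 mm, Ī = 6 888 808 mm⁴.
By symmetry the centroid is at mid-width, x̄ = 45 mm.
All pieces are centred on the centroidal y-axis, so I = ΣĪ (holes subtracted) = 6 476 192 mm⁴.

I_y ≈ 6.48 × 10⁶ mm⁴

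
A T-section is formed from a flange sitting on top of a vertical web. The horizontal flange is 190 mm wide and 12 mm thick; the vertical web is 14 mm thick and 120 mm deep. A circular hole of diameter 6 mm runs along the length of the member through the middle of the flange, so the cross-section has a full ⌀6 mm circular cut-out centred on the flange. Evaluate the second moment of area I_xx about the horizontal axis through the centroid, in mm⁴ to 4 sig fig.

Treat the section as a set of non-overlapping primitives; coordinates are from the bounding-box lower-left.
Flange: 190 × 12, A = 2 280 mm², y = 126 mm, Ī = 27 360 mm⁴.
Web: 14 × 120, A = 1 680 mm², y = 60 mm, Ī = 2 016 000 mm⁴.
Hole (subtracted): ⌀6, A = 28.2743 mm², y = 126 mm, Ī = 63.6173 mm⁴.
Centroid: ȳ = ΣA·y / ΣA = 97.7986 mm.
Transfer each piece to the horizontal axis through the centroid using Ī + A·d² with d = y − 97.7986:
  flange: d = 28.2014 mm → contributes +1 840 682 mm⁴
  web: d = -37.7986 mm → contributes +4 416 279 mm⁴
  hole: d = 28.2014 mm → contributes −22550.7 mm⁴
Total I = 6 234 410 mm⁴.

I_xx ≈ 6.234 × 10⁶ mm⁴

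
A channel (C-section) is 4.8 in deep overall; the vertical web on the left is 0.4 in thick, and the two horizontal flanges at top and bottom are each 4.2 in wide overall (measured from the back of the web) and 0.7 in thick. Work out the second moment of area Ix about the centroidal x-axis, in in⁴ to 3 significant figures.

Ix ≈ 26.3 in⁴

Break the section into simple shapes (no overlaps), measuring from the bottom-left corner of the bounding box.
Web: 0.4 × 4.8, A = 1.92 in², y = 2.4 in, Ī = 3.6864 in⁴.
Top flange (beyond web): 3.8 × 0.7, A = 2.66 in², y = 4.45 in, Ī = 0.10862 in⁴.
Bottom flange (beyond web): 3.8 × 0.7, A = 2.66 in², y = 0.35 in, Ī = 0.10862 in⁴.
By symmetry the centroid is at mid-height, ȳ = 2.4 in.
Transfer each piece to the centroidal x-axis using Ī + A·d² with d = y − 2.4:
  web: d = 0 in → contributes +3.6864 in⁴
  top flange (beyond web): d = 2.05 in → contributes +11.287 in⁴
  bottom flange (beyond web): d = -2.05 in → contributes +11.287 in⁴
Total I = 26.261 in⁴.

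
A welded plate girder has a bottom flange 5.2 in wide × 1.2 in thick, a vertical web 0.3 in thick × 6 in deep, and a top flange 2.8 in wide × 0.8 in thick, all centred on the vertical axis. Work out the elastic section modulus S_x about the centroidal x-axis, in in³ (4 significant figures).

Split into non-overlapping primitives; take the origin at the lower-left of the bounding box.
Bottom plate: 5.2 × 1.2, A = 6.24 in², y = 0.6 in, Ī = 0.7488 in⁴.
Web plate: 0.3 × 6, A = 1.8 in², y = 4.2 in, Ī = 5.4 in⁴.
Top plate: 2.8 × 0.8, A = 2.24 in², y = 7.6 in, Ī = 0.119467 in⁴.
Centroid: ȳ = ΣA·y / ΣA = 2.75564 in.
Transfer each piece to the centroidal x-axis using Ī + A·d² with d = y − 2.75564:
  bottom plate: d = -2.15564 in → contributes +29.7448 in⁴
  web plate: d = 1.44436 in → contributes +9.15511 in⁴
  top plate: d = 4.84436 in → contributes +52.6873 in⁴
Total I = 91.5872 in⁴.
Extreme fibre distance c = 5.24436 in; S = I/c = 17.464 in³.

S_x ≈ 17.46 in³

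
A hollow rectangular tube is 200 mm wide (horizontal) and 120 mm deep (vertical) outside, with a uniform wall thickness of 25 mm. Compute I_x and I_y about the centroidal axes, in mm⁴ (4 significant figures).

Break the section into simple shapes (no overlaps), measuring from the bottom-left corner of the bounding box.
Outer rectangle: 200 × 120, A = 24 000 mm², y = 60 mm, Ī = 28 800 000 mm⁴.
Inner void (subtracted): 150 × 70, A = 10 500 mm², y = 60 mm, Ī = 4 287 500 mm⁴.
By symmetry the centroid is at mid-height, ȳ = 60 mm.
All pieces are centred on the centroidal x-axis, so I = ΣĪ (holes subtracted) = 24 512 500 mm⁴.
Repeating about the centroidal y-axis gives I_y = 60 312 500 mm⁴.

I_x ≈ 2.451 × 10⁷ mm⁴, I_y ≈ 6.031 × 10⁷ mm⁴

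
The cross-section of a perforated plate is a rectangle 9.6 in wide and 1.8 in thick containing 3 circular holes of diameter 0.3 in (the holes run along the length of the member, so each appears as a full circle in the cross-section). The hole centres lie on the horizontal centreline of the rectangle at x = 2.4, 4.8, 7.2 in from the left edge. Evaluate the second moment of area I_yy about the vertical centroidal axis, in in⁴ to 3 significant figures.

Break the section into simple shapes (no overlaps), measuring from the bottom-left corner of the bounding box.
Plate: 9.6 × 1.8, A = 17.28 in², x = 4.8 in, Ī = 132.71 in⁴.
Hole 1 (subtracted): ⌀0.3, A = 0.070686 in², x = 2.4 in, Ī = 0.00039761 in⁴.
Hole 2 (subtracted): ⌀0.3, A = 0.070686 in², x = 4.8 in, Ī = 0.00039761 in⁴.
Hole 3 (subtracted): ⌀0.3, A = 0.070686 in², x = 7.2 in, Ī = 0.00039761 in⁴.
By symmetry the centroid is at mid-width, x̄ = 4.8 in.
Transfer each piece to the vertical centroidal axis using Ī + A·d² with d = x − 4.8:
  plate: d = 0 in → contributes +132.71 in⁴
  hole 1: d = -2.4 in → contributes −0.40755 in⁴
  hole 2: d = 0 in → contributes −0.00039761 in⁴
  hole 3: d = 2.4 in → contributes −0.40755 in⁴
Total I = 131.89 in⁴.

I_yy ≈ 132 in⁴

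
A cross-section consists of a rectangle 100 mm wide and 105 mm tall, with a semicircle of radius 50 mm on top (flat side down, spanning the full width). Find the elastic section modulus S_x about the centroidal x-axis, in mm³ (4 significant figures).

Treat the section as a set of non-overlapping primitives; coordinates are from the bounding-box lower-left.
Rectangular body: 100 × 105, A = 10 500 mm², y = 52.5 mm, Ī = 9 646 875 mm⁴.
Semicircular cap: semicircle r = 50, A = 3926.99 mm², y = 126.221 mm, Ī = 685 981 mm⁴.
Centroid: ȳ = ΣA·y / ΣA = 72.5666 mm.
Transfer each piece to the centroidal x-axis using Ī + A·d² with d = y − 72.5666:
  rectangular body: d = -20.0666 mm → contributes +13 874 885 mm⁴
  semicircular cap: d = 53.6541 mm → contributes +11 990 846 mm⁴
Total I = 25 865 731 mm⁴.
Extreme fibre distance c = 82.4334 mm; S = I/c = 313 777 mm³.

S_x ≈ 3.138 × 10⁵ mm³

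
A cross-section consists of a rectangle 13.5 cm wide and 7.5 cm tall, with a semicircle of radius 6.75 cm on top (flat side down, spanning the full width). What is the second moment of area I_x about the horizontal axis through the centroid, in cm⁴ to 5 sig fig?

Decompose the section into non-overlapping parts with the origin at the bottom-left of its bounding rectangle.
Rectangular body: 13.5 × 7.5, A = 101.25 cm², y = 3.75 cm, Ī = 474.6094 cm⁴.
Semicircular cap: semicircle r = 6.75, A = 71.56941 cm², y = 10.36479 cm, Ī = 227.849 cm⁴.
Centroid: ȳ = ΣA·y / ΣA = 6.489371 cm.
Transfer each piece to the horizontal axis through the centroid using Ī + A·d² with d = y − 6.489371:
  rectangular body: d = -2.739371 cm → contributes +1234.405 cm⁴
  semicircular cap: d = 3.875418 cm → contributes +1302.74 cm⁴
Total I = 2537.145 cm⁴.

I_x ≈ 2537.1 cm⁴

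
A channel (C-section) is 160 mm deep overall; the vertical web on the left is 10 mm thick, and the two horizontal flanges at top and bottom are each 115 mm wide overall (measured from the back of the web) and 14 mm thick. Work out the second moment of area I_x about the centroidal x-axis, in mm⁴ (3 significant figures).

Split into non-overlapping primitives; take the origin at the lower-left of the bounding box.
Web: 10 × 160, A = 1 600 mm², y = 80 mm, Ī = 3 413 333 mm⁴.
Top flange (beyond web): 105 × 14, A = 1 470 mm², y = 153 mm, Ī = 24 010 mm⁴.
Bottom flange (beyond web): 105 × 14, A = 1 470 mm², y = 7 mm, Ī = 24 010 mm⁴.
By symmetry the centroid is at mid-height, ȳ = 80 mm.
Transfer each piece to the centroidal x-axis using Ī + A·d² with d = y − 80:
  web: d = 0 mm → contributes +3 413 333 mm⁴
  top flange (beyond web): d = 73 mm → contributes +7 857 640 mm⁴
  bottom flange (beyond web): d = -73 mm → contributes +7 857 640 mm⁴
Total I = 19 128 613 mm⁴.

I_x ≈ 1.91 × 10⁷ mm⁴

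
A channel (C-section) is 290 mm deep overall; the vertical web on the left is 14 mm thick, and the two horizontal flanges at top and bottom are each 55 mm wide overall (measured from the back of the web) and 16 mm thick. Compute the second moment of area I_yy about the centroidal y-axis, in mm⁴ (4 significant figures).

I_yy ≈ 1.000 × 10⁶ mm⁴

Decompose the section into non-overlapping parts with the origin at the bottom-left of its bounding rectangle.
Web: 14 × 290, A = 4 060 mm², x = 7 mm, Ī = 66313.3 mm⁴.
Top flange (beyond web): 41 × 16, A = 656 mm², x = 34.5 mm, Ī = 91894.7 mm⁴.
Bottom flange (beyond web): 41 × 16, A = 656 mm², x = 34.5 mm, Ī = 91894.7 mm⁴.
Centroid: x̄ = ΣA·x / ΣA = 13.7163 mm.
Transfer each piece to the centroidal y-axis using Ī + A·d² with d = x − 13.7163:
  web: d = -6.71631 mm → contributes +249 455 mm⁴
  top flange (beyond web): d = 20.7837 mm → contributes +375 262 mm⁴
  bottom flange (beyond web): d = 20.7837 mm → contributes +375 262 mm⁴
Total I = 999 978 mm⁴.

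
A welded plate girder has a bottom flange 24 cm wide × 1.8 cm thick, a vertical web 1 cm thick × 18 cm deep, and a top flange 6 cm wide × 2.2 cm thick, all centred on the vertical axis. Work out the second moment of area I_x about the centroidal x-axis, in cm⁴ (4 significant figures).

I_x ≈ 4919 cm⁴

Decompose the section into non-overlapping parts with the origin at the bottom-left of its bounding rectangle.
Bottom plate: 24 × 1.8, A = 43.2 cm², y = 0.9 cm, Ī = 11.664 cm⁴.
Web plate: 1 × 18, A = 18 cm², y = 10.8 cm, Ī = 486 cm⁴.
Top plate: 6 × 2.2, A = 13.2 cm², y = 20.9 cm, Ī = 5.324 cm⁴.
Centroid: ȳ = ΣA·y / ΣA = 6.84355 cm.
Transfer each piece to the centroidal x-axis using Ī + A·d² with d = y − 6.84355:
  bottom plate: d = -5.94355 cm → contributes +1537.74 cm⁴
  web plate: d = 3.95645 cm → contributes +767.763 cm⁴
  top plate: d = 14.0565 cm → contributes +2613.43 cm⁴
Total I = 4918.93 cm⁴.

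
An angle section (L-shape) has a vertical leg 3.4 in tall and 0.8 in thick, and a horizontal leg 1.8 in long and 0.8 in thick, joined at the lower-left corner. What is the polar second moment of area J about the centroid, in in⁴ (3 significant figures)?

J ≈ 4.42 in⁴

Decompose the section into non-overlapping parts with the origin at the bottom-left of its bounding rectangle.
Vertical leg: 0.8 × 3.4, A = 2.72 in², y = 1.7 in, Ī = 2.6203 in⁴.
Horizontal leg (remainder): 1 × 0.8, A = 0.8 in², y = 0.4 in, Ī = 0.042667 in⁴.
Centroid: ȳ = ΣA·y / ΣA = 1.4045 in.
Transfer each piece to the centroidal x-axis using Ī + A·d² with d = y − 1.4045:
  vertical leg: d = 0.29545 in → contributes +2.8577 in⁴
  horizontal leg (remainder): d = -1.0045 in → contributes +0.84996 in⁴
Total I = 3.7077 in⁴.
For the y-axis: x̄ = 0.60455 in.
Repeating about the centroidal y-axis gives I_y = 0.71246 in⁴.
Polar second moment: J = I_x + I_y = 4.4201 in⁴.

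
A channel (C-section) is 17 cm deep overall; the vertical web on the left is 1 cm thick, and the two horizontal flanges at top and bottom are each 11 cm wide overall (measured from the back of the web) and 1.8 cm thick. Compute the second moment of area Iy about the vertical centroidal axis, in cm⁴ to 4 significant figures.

Decompose the section into non-overlapping parts with the origin at the bottom-left of its bounding rectangle.
Web: 1 × 17, A = 17 cm², x = 0.5 cm, Ī = 1.41667 cm⁴.
Top flange (beyond web): 10 × 1.8, A = 18 cm², x = 6 cm, Ī = 150 cm⁴.
Bottom flange (beyond web): 10 × 1.8, A = 18 cm², x = 6 cm, Ī = 150 cm⁴.
Centroid: x̄ = ΣA·x / ΣA = 4.23585 cm.
Transfer each piece to the vertical centroidal axis using Ī + A·d² with d = x − 4.23585:
  web: d = -3.73585 cm → contributes +238.678 cm⁴
  top flange (beyond web): d = 1.76415 cm → contributes +206.02 cm⁴
  bottom flange (beyond web): d = 1.76415 cm → contributes +206.02 cm⁴
Total I = 650.719 cm⁴.

Iy ≈ 650.7 cm⁴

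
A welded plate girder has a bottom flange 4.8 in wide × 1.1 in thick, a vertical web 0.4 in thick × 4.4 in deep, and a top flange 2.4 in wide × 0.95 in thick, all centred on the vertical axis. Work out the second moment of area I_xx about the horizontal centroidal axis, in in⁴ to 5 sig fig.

Decompose the section into non-overlapping parts with the origin at the bottom-left of its bounding rectangle.
Bottom plate: 4.8 × 1.1, A = 5.28 in², y = 0.55 in, Ī = 0.5324 in⁴.
Web plate: 0.4 × 4.4, A = 1.76 in², y = 3.3 in, Ī = 2.839467 in⁴.
Top plate: 2.4 × 0.95, A = 2.28 in², y = 5.975 in, Ī = 0.171475 in⁴.
Centroid: ȳ = ΣA·y / ΣA = 2.396459 in.
Transfer each piece to the horizontal centroidal axis using Ī + A·d² with d = y − 2.396459:
  bottom plate: d = -1.846459 in → contributes +18.53409 in⁴
  web plate: d = 0.9035408 in → contributes +4.276306 in⁴
  top plate: d = 3.578541 in → contributes +29.36905 in⁴
Total I = 52.17945 in⁴.

I_xx ≈ 52.179 in⁴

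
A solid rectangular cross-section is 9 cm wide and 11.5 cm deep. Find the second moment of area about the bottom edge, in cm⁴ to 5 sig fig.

The section: 9 × 11.5, A = 103.5 cm², y = 5.75 cm, Ī = 1140.656 cm⁴.
Transfer it to the bottom edge using Ī + A·d² with d = y − 0:
  the section: d = 5.75 cm → contributes +4562.625 cm⁴
Total I = 4562.625 cm⁴.

I_base ≈ 4562.6 cm⁴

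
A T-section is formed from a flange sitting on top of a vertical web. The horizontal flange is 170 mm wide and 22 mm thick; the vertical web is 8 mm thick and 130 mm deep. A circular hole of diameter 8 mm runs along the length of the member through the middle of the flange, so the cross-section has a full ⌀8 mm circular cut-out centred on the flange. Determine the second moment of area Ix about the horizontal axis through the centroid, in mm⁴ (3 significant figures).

Ix ≈ 6.30 × 10⁶ mm⁴

Treat the section as a set of non-overlapping primitives; coordinates are from the bounding-box lower-left.
Flange: 170 × 22, A = 3 740 mm², y = 141 mm, Ī = 150 847 mm⁴.
Web: 8 × 130, A = 1 040 mm², y = 65 mm, Ī = 1 464 667 mm⁴.
Hole (subtracted): ⌀8, A = 50.265 mm², y = 141 mm, Ī = 201.06 mm⁴.
Centroid: ȳ = ΣA·y / ΣA = 124.29 mm.
Transfer each piece to the horizontal axis through the centroid using Ī + A·d² with d = y − 124.29:
  flange: d = 16.711 mm → contributes +1 195 307 mm⁴
  web: d = -59.289 mm → contributes +5 120 423 mm⁴
  hole: d = 16.711 mm → contributes −14 239 mm⁴
Total I = 6 301 491 mm⁴.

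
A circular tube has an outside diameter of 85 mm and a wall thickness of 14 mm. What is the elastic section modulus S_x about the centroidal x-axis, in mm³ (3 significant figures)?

S_x ≈ 4.81 × 10⁴ mm³

Break the section into simple shapes (no overlaps), measuring from the bottom-left corner of the bounding box.
Outer circle: ⌀85, A = 5674.5 mm², y = 42.5 mm, Ī = 2 562 392 mm⁴.
Bore (subtracted): ⌀57, A = 2551.8 mm², y = 42.5 mm, Ī = 518 166 mm⁴.
By symmetry the centroid is at mid-height, ȳ = 42.5 mm.
All pieces are centred on the centroidal x-axis, so I = ΣĪ (holes subtracted) = 2 044 226 mm⁴.
Extreme fibre distance c = 42.5 mm; S = I/c = 48 099 mm³.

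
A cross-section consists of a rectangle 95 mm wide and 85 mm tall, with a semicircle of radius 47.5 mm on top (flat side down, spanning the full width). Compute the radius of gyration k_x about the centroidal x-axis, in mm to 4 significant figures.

Break the section into simple shapes (no overlaps), measuring from the bottom-left corner of the bounding box.
Rectangular body: 95 × 85, A = 8 075 mm², y = 42.5 mm, Ī = 4 861 823 mm⁴.
Semicircular cap: semicircle r = 47.5, A = 3544.11 mm², y = 105.16 mm, Ī = 558 736 mm⁴.
Centroid: ȳ = ΣA·y / ΣA = 61.6127 mm.
Transfer each piece to the centroidal x-axis using Ī + A·d² with d = y − 61.6127:
  rectangular body: d = -19.1127 mm → contributes +7 811 583 mm⁴
  semicircular cap: d = 43.5469 mm → contributes +7 279 553 mm⁴
Total I = 15 091 136 mm⁴.
Radius of gyration: k = √(I/A) = √(15 091 136 / 11619.1) = 36.0392 mm.

k_x ≈ 36.04 mm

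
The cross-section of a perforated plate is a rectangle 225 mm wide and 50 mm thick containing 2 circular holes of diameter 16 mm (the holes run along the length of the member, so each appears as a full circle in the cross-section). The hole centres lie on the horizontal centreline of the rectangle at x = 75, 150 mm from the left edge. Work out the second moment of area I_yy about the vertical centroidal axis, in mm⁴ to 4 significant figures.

Treat the section as a set of non-overlapping primitives; coordinates are from the bounding-box lower-left.
Plate: 225 × 50, A = 11 250 mm², x = 112.5 mm, Ī = 47 460 938 mm⁴.
Hole 1 (subtracted): ⌀16, A = 201.062 mm², x = 75 mm, Ī = 3216.99 mm⁴.
Hole 2 (subtracted): ⌀16, A = 201.062 mm², x = 150 mm, Ī = 3216.99 mm⁴.
By symmetry the centroid is at mid-width, x̄ = 112.5 mm.
Transfer each piece to the vertical centroidal axis using Ī + A·d² with d = x − 112.5:
  plate: d = 0 mm → contributes +47 460 938 mm⁴
  hole 1: d = -37.5 mm → contributes −285 960 mm⁴
  hole 2: d = 37.5 mm → contributes −285 960 mm⁴
Total I = 46 889 017 mm⁴.

I_yy ≈ 4.689 × 10⁷ mm⁴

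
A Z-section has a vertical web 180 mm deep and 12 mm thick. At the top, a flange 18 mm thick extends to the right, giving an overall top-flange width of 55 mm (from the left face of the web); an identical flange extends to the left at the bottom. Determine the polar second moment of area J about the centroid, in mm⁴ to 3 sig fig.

Break the section into simple shapes (no overlaps), measuring from the bottom-left corner of the bounding box.
Web: 12 × 180, A = 2 160 mm², y = 90 mm, Ī = 5 832 000 mm⁴.
Top flange (beyond web): 43 × 18, A = 774 mm², y = 171 mm, Ī = 20 898 mm⁴.
Bottom flange (beyond web): 43 × 18, A = 774 mm², y = 9 mm, Ī = 20 898 mm⁴.
Centroid: ȳ = ΣA·y / ΣA = 90 mm.
Transfer each piece to the centroidal x-axis using Ī + A·d² with d = y − 90:
  web: d = 0 mm → contributes +5 832 000 mm⁴
  top flange (beyond web): d = 81 mm → contributes +5 099 112 mm⁴
  bottom flange (beyond web): d = -81 mm → contributes +5 099 112 mm⁴
Total I = 16 030 224 mm⁴.
For the y-axis: x̄ = 49 mm.
Repeating about the centroidal y-axis gives I_y = 1 435 116 mm⁴.
Polar second moment: J = I_x + I_y = 17 465 340 mm⁴.

J ≈ 1.75 × 10⁷ mm⁴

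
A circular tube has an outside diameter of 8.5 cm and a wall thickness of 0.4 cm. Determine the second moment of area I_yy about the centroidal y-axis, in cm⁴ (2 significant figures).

I_yy ≈ 84 cm⁴

Decompose the section into non-overlapping parts with the origin at the bottom-left of its bounding rectangle.
Outer circle: ⌀8.5, A = 56.75 cm², x = 4.25 cm, Ī = 256.2 cm⁴.
Bore (subtracted): ⌀7.7, A = 46.57 cm², x = 4.25 cm, Ī = 172.6 cm⁴.
By symmetry the centroid is at mid-width, x̄ = 4.25 cm.
All pieces are centred on the centroidal y-axis, so I = ΣĪ (holes subtracted) = 83.68 cm⁴.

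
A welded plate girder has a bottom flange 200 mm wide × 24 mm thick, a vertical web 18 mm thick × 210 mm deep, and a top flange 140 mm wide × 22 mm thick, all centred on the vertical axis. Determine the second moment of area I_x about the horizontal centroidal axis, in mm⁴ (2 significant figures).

Treat the section as a set of non-overlapping primitives; coordinates are from the bounding-box lower-left.
Bottom plate: 200 × 24, A = 4 800 mm², y = 12 mm, Ī = 230 400 mm⁴.
Web plate: 18 × 210, A = 3 780 mm², y = 129 mm, Ī = 13 891 500 mm⁴.
Top plate: 140 × 22, A = 3 080 mm², y = 245 mm, Ī = 124 227 mm⁴.
Centroid: ȳ = ΣA·y / ΣA = 111.5 mm.
Transfer each piece to the horizontal centroidal axis using Ī + A·d² with d = y − 111.5:
  bottom plate: d = -99.48 mm → contributes +47 729 484 mm⁴
  web plate: d = 17.52 mm → contributes +15 052 191 mm⁴
  top plate: d = 133.5 mm → contributes +55 035 801 mm⁴
Total I = 117 817 475 mm⁴.

I_x ≈ 1.2 × 10⁸ mm⁴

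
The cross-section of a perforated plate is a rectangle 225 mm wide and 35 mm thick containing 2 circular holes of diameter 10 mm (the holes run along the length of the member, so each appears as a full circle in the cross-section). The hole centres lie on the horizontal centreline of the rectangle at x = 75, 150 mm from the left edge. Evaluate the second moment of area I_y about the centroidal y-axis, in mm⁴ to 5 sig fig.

Split into non-overlapping primitives; take the origin at the lower-left of the bounding box.
Plate: 225 × 35, A = 7 875 mm², x = 112.5 mm, Ī = 33 222 656 mm⁴.
Hole 1 (subtracted): ⌀10, A = 78.53982 mm², x = 75 mm, Ī = 490.8739 mm⁴.
Hole 2 (subtracted): ⌀10, A = 78.53982 mm², x = 150 mm, Ī = 490.8739 mm⁴.
By symmetry the centroid is at mid-width, x̄ = 112.5 mm.
Transfer each piece to the centroidal y-axis using Ī + A·d² with d = x − 112.5:
  plate: d = 0 mm → contributes +33 222 656 mm⁴
  hole 1: d = -37.5 mm → contributes −110937.5 mm⁴
  hole 2: d = 37.5 mm → contributes −110937.5 mm⁴
Total I = 33 000 781 mm⁴.

I_y ≈ 3.3001 × 10⁷ mm⁴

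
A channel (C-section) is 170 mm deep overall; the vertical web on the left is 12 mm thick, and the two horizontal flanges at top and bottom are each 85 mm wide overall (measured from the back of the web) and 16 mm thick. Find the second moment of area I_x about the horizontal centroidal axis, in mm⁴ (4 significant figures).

I_x ≈ 1.881 × 10⁷ mm⁴

Break the section into simple shapes (no overlaps), measuring from the bottom-left corner of the bounding box.
Web: 12 × 170, A = 2 040 mm², y = 85 mm, Ī = 4 913 000 mm⁴.
Top flange (beyond web): 73 × 16, A = 1 168 mm², y = 162 mm, Ī = 24917.3 mm⁴.
Bottom flange (beyond web): 73 × 16, A = 1 168 mm², y = 8 mm, Ī = 24917.3 mm⁴.
By symmetry the centroid is at mid-height, ȳ = 85 mm.
Transfer each piece to the horizontal centroidal axis using Ī + A·d² with d = y − 85:
  web: d = 0 mm → contributes +4 913 000 mm⁴
  top flange (beyond web): d = 77 mm → contributes +6 949 989 mm⁴
  bottom flange (beyond web): d = -77 mm → contributes +6 949 989 mm⁴
Total I = 18 812 979 mm⁴.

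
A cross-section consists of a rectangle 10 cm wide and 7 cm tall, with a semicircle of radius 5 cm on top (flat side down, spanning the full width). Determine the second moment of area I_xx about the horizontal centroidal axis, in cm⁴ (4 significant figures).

Break the section into simple shapes (no overlaps), measuring from the bottom-left corner of the bounding box.
Rectangular body: 10 × 7, A = 70 cm², y = 3.5 cm, Ī = 285.833 cm⁴.
Semicircular cap: semicircle r = 5, A = 39.2699 cm², y = 9.12207 cm, Ī = 68.5981 cm⁴.
Centroid: ȳ = ΣA·y / ΣA = 5.52048 cm.
Transfer each piece to the horizontal centroidal axis using Ī + A·d² with d = y − 5.52048:
  rectangular body: d = -2.02048 cm → contributes +571.598 cm⁴
  semicircular cap: d = 3.60158 cm → contributes +577.984 cm⁴
Total I = 1149.58 cm⁴.

I_xx ≈ 1150 cm⁴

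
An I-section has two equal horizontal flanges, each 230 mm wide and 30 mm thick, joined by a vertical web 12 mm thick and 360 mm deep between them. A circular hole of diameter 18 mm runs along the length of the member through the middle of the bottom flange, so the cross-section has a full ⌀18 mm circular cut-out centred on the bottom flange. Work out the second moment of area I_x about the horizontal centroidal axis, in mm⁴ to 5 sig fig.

I_x ≈ 5.6262 × 10⁸ mm⁴

Split into non-overlapping primitives; take the origin at the lower-left of the bounding box.
Bottom flange: 230 × 30, A = 6 900 mm², y = 15 mm, Ī = 517 500 mm⁴.
Web: 12 × 360, A = 4 320 mm², y = 210 mm, Ī = 46 656 000 mm⁴.
Top flange: 230 × 30, A = 6 900 mm², y = 405 mm, Ī = 517 500 mm⁴.
Hole (subtracted): ⌀18, A = 254.469 mm², y = 15 mm, Ī = 5152.997 mm⁴.
Centroid: ȳ = ΣA·y / ΣA = 212.7775 mm.
Transfer each piece to the horizontal centroidal axis using Ī + A·d² with d = y − 212.7775:
  bottom flange: d = -197.7775 mm → contributes +270 417 474 mm⁴
  web: d = -2.777497 mm → contributes +46 689 327 mm⁴
  top flange: d = 192.2225 mm → contributes +255 468 986 mm⁴
  hole: d = -197.7775 mm → contributes −9 958 947 mm⁴
Total I = 562 616 840 mm⁴.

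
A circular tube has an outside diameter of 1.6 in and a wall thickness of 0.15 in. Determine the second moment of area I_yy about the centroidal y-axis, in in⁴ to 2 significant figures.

Decompose the section into non-overlapping parts with the origin at the bottom-left of its bounding rectangle.
Outer circle: ⌀1.6, A = 2.011 in², x = 0.8 in, Ī = 0.3217 in⁴.
Bore (subtracted): ⌀1.3, A = 1.327 in², x = 0.8 in, Ī = 0.1402 in⁴.
By symmetry the centroid is at mid-width, x̄ = 0.8 in.
All pieces are centred on the centroidal y-axis, so I = ΣĪ (holes subtracted) = 0.1815 in⁴.

I_yy ≈ 0.18 in⁴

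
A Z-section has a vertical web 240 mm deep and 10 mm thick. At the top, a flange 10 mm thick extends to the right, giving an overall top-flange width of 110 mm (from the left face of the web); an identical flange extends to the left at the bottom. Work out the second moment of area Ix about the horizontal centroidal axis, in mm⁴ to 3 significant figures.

Break the section into simple shapes (no overlaps), measuring from the bottom-left corner of the bounding box.
Web: 10 × 240, A = 2 400 mm², y = 120 mm, Ī = 11 520 000 mm⁴.
Top flange (beyond web): 100 × 10, A = 1 000 mm², y = 235 mm, Ī = 8333.3 mm⁴.
Bottom flange (beyond web): 100 × 10, A = 1 000 mm², y = 5 mm, Ī = 8333.3 mm⁴.
Centroid: ȳ = ΣA·y / ΣA = 120 mm.
Transfer each piece to the horizontal centroidal axis using Ī + A·d² with d = y − 120:
  web: d = 0 mm → contributes +11 520 000 mm⁴
  top flange (beyond web): d = 115 mm → contributes +13 233 333 mm⁴
  bottom flange (beyond web): d = -115 mm → contributes +13 233 333 mm⁴
Total I = 37 986 667 mm⁴.

Ix ≈ 3.80 × 10⁷ mm⁴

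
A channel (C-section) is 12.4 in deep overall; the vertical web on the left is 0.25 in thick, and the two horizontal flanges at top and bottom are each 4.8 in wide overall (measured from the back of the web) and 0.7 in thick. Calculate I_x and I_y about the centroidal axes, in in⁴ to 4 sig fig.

Break the section into simple shapes (no overlaps), measuring from the bottom-left corner of the bounding box.
Web: 0.25 × 12.4, A = 3.1 in², y = 6.2 in, Ī = 39.7213 in⁴.
Top flange (beyond web): 4.55 × 0.7, A = 3.185 in², y = 12.05 in, Ī = 0.130054 in⁴.
Bottom flange (beyond web): 4.55 × 0.7, A = 3.185 in², y = 0.35 in, Ī = 0.130054 in⁴.
By symmetry the centroid is at mid-height, ȳ = 6.2 in.
Transfer each piece to the centroidal x-axis using Ī + A·d² with d = y − 6.2:
  web: d = 0 in → contributes +39.7213 in⁴
  top flange (beyond web): d = 5.85 in → contributes +109.129 in⁴
  bottom flange (beyond web): d = -5.85 in → contributes +109.129 in⁴
Total I = 257.979 in⁴.
For the y-axis: x̄ = 1.73936 in.
Repeating about the centroidal y-axis gives I_y = 23.0166 in⁴.

I_x ≈ 258.0 in⁴, I_y ≈ 23.02 in⁴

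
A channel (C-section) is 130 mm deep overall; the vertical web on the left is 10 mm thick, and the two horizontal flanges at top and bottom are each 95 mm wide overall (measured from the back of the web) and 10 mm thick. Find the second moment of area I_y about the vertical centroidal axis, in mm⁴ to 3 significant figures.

I_y ≈ 2.70 × 10⁶ mm⁴

Break the section into simple shapes (no overlaps), measuring from the bottom-left corner of the bounding box.
Web: 10 × 130, A = 1 300 mm², x = 5 mm, Ī = 10 833 mm⁴.
Top flange (beyond web): 85 × 10, A = 850 mm², x = 52.5 mm, Ī = 511 771 mm⁴.
Bottom flange (beyond web): 85 × 10, A = 850 mm², x = 52.5 mm, Ī = 511 771 mm⁴.
Centroid: x̄ = ΣA·x / ΣA = 31.917 mm.
Transfer each piece to the vertical centroidal axis using Ī + A·d² with d = x − 31.917:
  web: d = -26.917 mm → contributes +952 692 mm⁴
  top flange (beyond web): d = 20.583 mm → contributes +871 893 mm⁴
  bottom flange (beyond web): d = 20.583 mm → contributes +871 893 mm⁴
Total I = 2 696 479 mm⁴.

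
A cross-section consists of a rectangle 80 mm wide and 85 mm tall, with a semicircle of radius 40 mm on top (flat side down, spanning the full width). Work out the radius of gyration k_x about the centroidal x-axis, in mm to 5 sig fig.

Break the section into simple shapes (no overlaps), measuring from the bottom-left corner of the bounding box.
Rectangular body: 80 × 85, A = 6 800 mm², y = 42.5 mm, Ī = 4 094 167 mm⁴.
Semicircular cap: semicircle r = 40, A = 2513.274 mm², y = 101.9765 mm, Ī = 280977.8 mm⁴.
Centroid: ȳ = ΣA·y / ΣA = 58.5503 mm.
Transfer each piece to the centroidal x-axis using Ī + A·d² with d = y − 58.5503:
  rectangular body: d = -16.0503 mm → contributes +5 845 929 mm⁴
  semicircular cap: d = 43.42623 mm → contributes +5 020 604 mm⁴
Total I = 10 866 533 mm⁴.
Radius of gyration: k = √(I/A) = √(10 866 533 / 9313.274) = 34.15815 mm.

k_x ≈ 34.158 mm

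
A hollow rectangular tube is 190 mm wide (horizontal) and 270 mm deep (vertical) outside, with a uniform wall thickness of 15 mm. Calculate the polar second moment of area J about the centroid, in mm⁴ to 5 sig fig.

J ≈ 1.9974 × 10⁸ mm⁴

Decompose the section into non-overlapping parts with the origin at the bottom-left of its bounding rectangle.
Outer rectangle: 190 × 270, A = 51 300 mm², y = 135 mm, Ī = 311 647 500 mm⁴.
Inner void (subtracted): 160 × 240, A = 38 400 mm², y = 135 mm, Ī = 184 320 000 mm⁴.
By symmetry the centroid is at mid-height, ȳ = 135 mm.
All pieces are centred on the centroidal x-axis, so I = ΣĪ (holes subtracted) = 127 327 500 mm⁴.
Repeating about the centroidal y-axis gives I_y = 72 407 500 mm⁴.
Polar second moment: J = I_x + I_y = 199 735 000 mm⁴.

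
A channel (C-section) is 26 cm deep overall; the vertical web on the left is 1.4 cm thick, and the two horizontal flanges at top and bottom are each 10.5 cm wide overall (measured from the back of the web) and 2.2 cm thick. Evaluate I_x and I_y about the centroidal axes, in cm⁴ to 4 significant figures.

Split into non-overlapping primitives; take the origin at the lower-left of the bounding box.
Web: 1.4 × 26, A = 36.4 cm², y = 13 cm, Ī = 2050.53 cm⁴.
Top flange (beyond web): 9.1 × 2.2, A = 20.02 cm², y = 24.9 cm, Ī = 8.07473 cm⁴.
Bottom flange (beyond web): 9.1 × 2.2, A = 20.02 cm², y = 1.1 cm, Ī = 8.07473 cm⁴.
By symmetry the centroid is at mid-height, ȳ = 13 cm.
Transfer each piece to the centroidal x-axis using Ī + A·d² with d = y − 13:
  web: d = 0 cm → contributes +2050.53 cm⁴
  top flange (beyond web): d = 11.9 cm → contributes +2843.11 cm⁴
  bottom flange (beyond web): d = -11.9 cm → contributes +2843.11 cm⁴
Total I = 7736.75 cm⁴.
For the y-axis: x̄ = 3.45 cm.
Repeating about the centroidal y-axis gives I_y = 807.78 cm⁴.

I_x ≈ 7737 cm⁴, I_y ≈ 807.8 cm⁴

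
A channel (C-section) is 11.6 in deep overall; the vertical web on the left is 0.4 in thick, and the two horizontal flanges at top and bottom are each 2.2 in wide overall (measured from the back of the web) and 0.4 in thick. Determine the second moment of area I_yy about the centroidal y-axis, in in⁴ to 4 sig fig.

Treat the section as a set of non-overlapping primitives; coordinates are from the bounding-box lower-left.
Web: 0.4 × 11.6, A = 4.64 in², x = 0.2 in, Ī = 0.0618667 in⁴.
Top flange (beyond web): 1.8 × 0.4, A = 0.72 in², x = 1.3 in, Ī = 0.1944 in⁴.
Bottom flange (beyond web): 1.8 × 0.4, A = 0.72 in², x = 1.3 in, Ī = 0.1944 in⁴.
Centroid: x̄ = ΣA·x / ΣA = 0.460526 in.
Transfer each piece to the centroidal y-axis using Ī + A·d² with d = x − 0.460526:
  web: d = -0.260526 in → contributes +0.376802 in⁴
  top flange (beyond web): d = 0.839474 in → contributes +0.701796 in⁴
  bottom flange (beyond web): d = 0.839474 in → contributes +0.701796 in⁴
Total I = 1.78039 in⁴.

I_yy ≈ 1.780 in⁴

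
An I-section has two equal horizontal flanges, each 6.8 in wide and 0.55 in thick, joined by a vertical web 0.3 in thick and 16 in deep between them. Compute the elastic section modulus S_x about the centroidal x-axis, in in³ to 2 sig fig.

Break the section into simple shapes (no overlaps), measuring from the bottom-left corner of the bounding box.
Bottom flange: 6.8 × 0.55, A = 3.74 in², y = 0.275 in, Ī = 0.09428 in⁴.
Web: 0.3 × 16, A = 4.8 in², y = 8.55 in, Ī = 102.4 in⁴.
Top flange: 6.8 × 0.55, A = 3.74 in², y = 16.83 in, Ī = 0.09428 in⁴.
By symmetry the centroid is at mid-height, ȳ = 8.55 in.
Transfer each piece to the centroidal x-axis using Ī + A·d² with d = y − 8.55:
  bottom flange: d = -8.275 in → contributes +256.2 in⁴
  web: d = 0 in → contributes +102.4 in⁴
  top flange: d = 8.275 in → contributes +256.2 in⁴
Total I = 614.8 in⁴.
Extreme fibre distance c = 8.55 in; S = I/c = 71.9 in³.

S_x ≈ 72 in³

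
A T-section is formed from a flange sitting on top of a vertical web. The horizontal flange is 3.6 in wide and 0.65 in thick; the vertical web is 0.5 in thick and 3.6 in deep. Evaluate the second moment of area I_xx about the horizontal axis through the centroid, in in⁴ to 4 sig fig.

I_xx ≈ 6.621 in⁴

Decompose the section into non-overlapping parts with the origin at the bottom-left of its bounding rectangle.
Flange: 3.6 × 0.65, A = 2.34 in², y = 3.925 in, Ī = 0.0823875 in⁴.
Web: 0.5 × 3.6, A = 1.8 in², y = 1.8 in, Ī = 1.944 in⁴.
Centroid: ȳ = ΣA·y / ΣA = 3.00109 in.
Transfer each piece to the horizontal axis through the centroid using Ī + A·d² with d = y − 3.00109:
  flange: d = 0.923913 in → contributes +2.07985 in⁴
  web: d = -1.20109 in → contributes +4.5407 in⁴
Total I = 6.62055 in⁴.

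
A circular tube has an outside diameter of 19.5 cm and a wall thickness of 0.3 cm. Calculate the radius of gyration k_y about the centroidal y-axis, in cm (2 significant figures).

Treat the section as a set of non-overlapping primitives; coordinates are from the bounding-box lower-left.
Outer circle: ⌀19.5, A = 298.6 cm², x = 9.75 cm, Ī = 7 098 cm⁴.
Bore (subtracted): ⌀18.9, A = 280.6 cm², x = 9.75 cm, Ī = 6 264 cm⁴.
By symmetry the centroid is at mid-width, x̄ = 9.75 cm.
All pieces are centred on the centroidal y-axis, so I = ΣĪ (holes subtracted) = 834 cm⁴.
Radius of gyration: k = √(I/A) = √(834 / 18.1) = 6.789 cm.

k_y ≈ 6.8 cm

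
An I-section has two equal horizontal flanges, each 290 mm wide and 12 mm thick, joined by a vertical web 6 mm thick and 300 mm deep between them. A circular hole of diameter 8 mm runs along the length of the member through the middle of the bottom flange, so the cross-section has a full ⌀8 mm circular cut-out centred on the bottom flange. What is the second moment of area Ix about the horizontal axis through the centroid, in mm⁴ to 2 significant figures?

Decompose the section into non-overlapping parts with the origin at the bottom-left of its bounding rectangle.
Bottom flange: 290 × 12, A = 3 480 mm², y = 6 mm, Ī = 41 760 mm⁴.
Web: 6 × 300, A = 1 800 mm², y = 162 mm, Ī = 13 500 000 mm⁴.
Top flange: 290 × 12, A = 3 480 mm², y = 318 mm, Ī = 41 760 mm⁴.
Hole (subtracted): ⌀8, A = 50.27 mm², y = 6 mm, Ī = 201.1 mm⁴.
Centroid: ȳ = ΣA·y / ΣA = 162.9 mm.
Transfer each piece to the horizontal axis through the centroid using Ī + A·d² with d = y − 162.9:
  bottom flange: d = -156.9 mm → contributes +85 711 376 mm⁴
  web: d = -0.9003 mm → contributes +13 501 459 mm⁴
  top flange: d = 155.1 mm → contributes +83 756 346 mm⁴
  hole: d = -156.9 mm → contributes −1 237 622 mm⁴
Total I = 181 731 558 mm⁴.

Ix ≈ 1.8 × 10⁸ mm⁴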